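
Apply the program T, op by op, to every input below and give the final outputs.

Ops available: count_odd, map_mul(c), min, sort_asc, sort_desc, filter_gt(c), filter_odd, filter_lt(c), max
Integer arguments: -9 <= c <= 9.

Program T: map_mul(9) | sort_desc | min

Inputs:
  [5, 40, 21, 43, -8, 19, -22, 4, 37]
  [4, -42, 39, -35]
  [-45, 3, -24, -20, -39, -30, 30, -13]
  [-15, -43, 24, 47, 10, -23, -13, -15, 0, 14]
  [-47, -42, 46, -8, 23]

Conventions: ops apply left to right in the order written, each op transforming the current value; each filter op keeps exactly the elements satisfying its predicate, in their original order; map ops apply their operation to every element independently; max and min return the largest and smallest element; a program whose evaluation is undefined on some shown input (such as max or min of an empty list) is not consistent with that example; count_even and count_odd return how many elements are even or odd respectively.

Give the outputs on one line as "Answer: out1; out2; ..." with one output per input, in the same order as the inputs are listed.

-198; -378; -405; -387; -423

Execution, op by op:
  [5, 40, 21, 43, -8, 19, -22, 4, 37] -> [45, 360, 189, 387, -72, 171, -198, 36, 333] -> [387, 360, 333, 189, 171, 45, 36, -72, -198] -> -198
  [4, -42, 39, -35] -> [36, -378, 351, -315] -> [351, 36, -315, -378] -> -378
  [-45, 3, -24, -20, -39, -30, 30, -13] -> [-405, 27, -216, -180, -351, -270, 270, -117] -> [270, 27, -117, -180, -216, -270, -351, -405] -> -405
  [-15, -43, 24, 47, 10, -23, -13, -15, 0, 14] -> [-135, -387, 216, 423, 90, -207, -117, -135, 0, 126] -> [423, 216, 126, 90, 0, -117, -135, -135, -207, -387] -> -387
  [-47, -42, 46, -8, 23] -> [-423, -378, 414, -72, 207] -> [414, 207, -72, -378, -423] -> -423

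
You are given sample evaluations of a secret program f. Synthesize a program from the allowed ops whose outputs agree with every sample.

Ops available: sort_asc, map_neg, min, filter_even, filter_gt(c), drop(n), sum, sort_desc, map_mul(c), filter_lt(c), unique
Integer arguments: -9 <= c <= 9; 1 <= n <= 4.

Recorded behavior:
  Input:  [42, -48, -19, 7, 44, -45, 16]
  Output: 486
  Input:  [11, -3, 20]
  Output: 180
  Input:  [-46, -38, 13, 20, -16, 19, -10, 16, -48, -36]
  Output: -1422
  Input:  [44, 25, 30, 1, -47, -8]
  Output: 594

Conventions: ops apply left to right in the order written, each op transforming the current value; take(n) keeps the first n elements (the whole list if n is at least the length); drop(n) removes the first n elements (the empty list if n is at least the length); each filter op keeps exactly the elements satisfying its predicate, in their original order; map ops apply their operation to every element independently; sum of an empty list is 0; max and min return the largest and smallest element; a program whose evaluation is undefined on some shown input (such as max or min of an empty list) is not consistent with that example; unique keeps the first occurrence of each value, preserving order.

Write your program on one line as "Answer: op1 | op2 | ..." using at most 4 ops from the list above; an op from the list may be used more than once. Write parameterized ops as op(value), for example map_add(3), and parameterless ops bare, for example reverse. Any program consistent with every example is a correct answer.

filter_even | map_mul(-9) | map_neg | sum

Check, running the answer program on each example:
  [42, -48, -19, 7, 44, -45, 16] -> [42, -48, 44, 16] -> [-378, 432, -396, -144] -> [378, -432, 396, 144] -> 486
  [11, -3, 20] -> [20] -> [-180] -> [180] -> 180
  [-46, -38, 13, 20, -16, 19, -10, 16, -48, -36] -> [-46, -38, 20, -16, -10, 16, -48, -36] -> [414, 342, -180, 144, 90, -144, 432, 324] -> [-414, -342, 180, -144, -90, 144, -432, -324] -> -1422
  [44, 25, 30, 1, -47, -8] -> [44, 30, -8] -> [-396, -270, 72] -> [396, 270, -72] -> 594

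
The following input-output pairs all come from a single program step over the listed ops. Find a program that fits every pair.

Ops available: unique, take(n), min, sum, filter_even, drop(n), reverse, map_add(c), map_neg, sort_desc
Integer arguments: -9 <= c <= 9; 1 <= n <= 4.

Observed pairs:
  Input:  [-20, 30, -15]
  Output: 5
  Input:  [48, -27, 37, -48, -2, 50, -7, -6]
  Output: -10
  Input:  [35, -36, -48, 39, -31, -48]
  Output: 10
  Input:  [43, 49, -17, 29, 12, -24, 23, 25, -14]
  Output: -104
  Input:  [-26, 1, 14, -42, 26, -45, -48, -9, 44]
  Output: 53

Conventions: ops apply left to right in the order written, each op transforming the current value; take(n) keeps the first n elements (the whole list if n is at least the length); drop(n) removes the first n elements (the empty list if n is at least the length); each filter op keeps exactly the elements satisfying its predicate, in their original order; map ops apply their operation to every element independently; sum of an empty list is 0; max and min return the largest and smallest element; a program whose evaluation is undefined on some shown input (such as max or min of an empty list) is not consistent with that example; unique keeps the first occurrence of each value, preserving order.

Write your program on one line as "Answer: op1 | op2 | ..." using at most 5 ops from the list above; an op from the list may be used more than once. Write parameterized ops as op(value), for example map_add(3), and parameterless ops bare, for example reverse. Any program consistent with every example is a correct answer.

take(4) | sort_desc | map_neg | sort_desc | sum

Check, running the answer program on each example:
  [-20, 30, -15] -> [-20, 30, -15] -> [30, -15, -20] -> [-30, 15, 20] -> [20, 15, -30] -> 5
  [48, -27, 37, -48, -2, 50, -7, -6] -> [48, -27, 37, -48] -> [48, 37, -27, -48] -> [-48, -37, 27, 48] -> [48, 27, -37, -48] -> -10
  [35, -36, -48, 39, -31, -48] -> [35, -36, -48, 39] -> [39, 35, -36, -48] -> [-39, -35, 36, 48] -> [48, 36, -35, -39] -> 10
  [43, 49, -17, 29, 12, -24, 23, 25, -14] -> [43, 49, -17, 29] -> [49, 43, 29, -17] -> [-49, -43, -29, 17] -> [17, -29, -43, -49] -> -104
  [-26, 1, 14, -42, 26, -45, -48, -9, 44] -> [-26, 1, 14, -42] -> [14, 1, -26, -42] -> [-14, -1, 26, 42] -> [42, 26, -1, -14] -> 53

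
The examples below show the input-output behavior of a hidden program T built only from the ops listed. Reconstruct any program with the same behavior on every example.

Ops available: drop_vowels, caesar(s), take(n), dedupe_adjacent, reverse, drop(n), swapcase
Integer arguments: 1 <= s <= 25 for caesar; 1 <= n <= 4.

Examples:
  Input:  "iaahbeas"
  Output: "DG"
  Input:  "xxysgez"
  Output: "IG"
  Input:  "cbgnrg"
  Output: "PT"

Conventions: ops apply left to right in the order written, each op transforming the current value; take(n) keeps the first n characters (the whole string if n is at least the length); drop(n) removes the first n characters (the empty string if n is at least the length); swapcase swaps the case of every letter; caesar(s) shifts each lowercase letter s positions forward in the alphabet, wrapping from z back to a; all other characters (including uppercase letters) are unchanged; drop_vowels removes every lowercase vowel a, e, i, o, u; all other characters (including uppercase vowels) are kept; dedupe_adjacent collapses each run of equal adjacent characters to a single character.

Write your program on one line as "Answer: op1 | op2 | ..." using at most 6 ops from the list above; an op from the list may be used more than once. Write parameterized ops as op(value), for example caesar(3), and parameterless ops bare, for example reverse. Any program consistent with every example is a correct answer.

caesar(6) | dedupe_adjacent | drop(3) | caesar(22) | take(2) | swapcase

Check, running the answer program on each example:
  "iaahbeas" -> "oggnhkgy" -> "ognhkgy" -> "hkgy" -> "dgcu" -> "dg" -> "DG"
  "xxysgez" -> "ddeymkf" -> "deymkf" -> "mkf" -> "igb" -> "ig" -> "IG"
  "cbgnrg" -> "ihmtxm" -> "ihmtxm" -> "txm" -> "pti" -> "pt" -> "PT"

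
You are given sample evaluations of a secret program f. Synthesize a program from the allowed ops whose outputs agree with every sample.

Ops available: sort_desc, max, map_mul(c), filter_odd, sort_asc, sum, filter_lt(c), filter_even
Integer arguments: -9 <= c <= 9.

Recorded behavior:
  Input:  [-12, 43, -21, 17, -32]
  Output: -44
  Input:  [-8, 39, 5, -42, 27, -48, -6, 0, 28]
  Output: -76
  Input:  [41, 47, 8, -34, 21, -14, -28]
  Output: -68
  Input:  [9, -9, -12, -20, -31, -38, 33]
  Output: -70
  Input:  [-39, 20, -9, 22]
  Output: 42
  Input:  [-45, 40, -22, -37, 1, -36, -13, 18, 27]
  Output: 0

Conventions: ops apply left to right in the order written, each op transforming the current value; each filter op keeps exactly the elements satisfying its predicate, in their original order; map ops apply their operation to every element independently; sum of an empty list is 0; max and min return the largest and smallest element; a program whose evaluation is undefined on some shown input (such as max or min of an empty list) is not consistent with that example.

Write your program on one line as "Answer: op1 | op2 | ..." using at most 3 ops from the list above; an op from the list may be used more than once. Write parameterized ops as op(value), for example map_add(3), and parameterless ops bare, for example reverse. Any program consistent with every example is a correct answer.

sort_asc | filter_even | sum

Check, running the answer program on each example:
  [-12, 43, -21, 17, -32] -> [-32, -21, -12, 17, 43] -> [-32, -12] -> -44
  [-8, 39, 5, -42, 27, -48, -6, 0, 28] -> [-48, -42, -8, -6, 0, 5, 27, 28, 39] -> [-48, -42, -8, -6, 0, 28] -> -76
  [41, 47, 8, -34, 21, -14, -28] -> [-34, -28, -14, 8, 21, 41, 47] -> [-34, -28, -14, 8] -> -68
  [9, -9, -12, -20, -31, -38, 33] -> [-38, -31, -20, -12, -9, 9, 33] -> [-38, -20, -12] -> -70
  [-39, 20, -9, 22] -> [-39, -9, 20, 22] -> [20, 22] -> 42
  [-45, 40, -22, -37, 1, -36, -13, 18, 27] -> [-45, -37, -36, -22, -13, 1, 18, 27, 40] -> [-36, -22, 18, 40] -> 0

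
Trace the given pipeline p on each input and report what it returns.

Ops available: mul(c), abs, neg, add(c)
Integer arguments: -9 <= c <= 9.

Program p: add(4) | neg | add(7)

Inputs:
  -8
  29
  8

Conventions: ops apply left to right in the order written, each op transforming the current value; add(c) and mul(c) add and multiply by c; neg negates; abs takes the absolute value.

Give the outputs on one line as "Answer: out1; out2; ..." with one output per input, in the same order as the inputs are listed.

Execution, op by op:
  -8 -> -4 -> 4 -> 11
  29 -> 33 -> -33 -> -26
  8 -> 12 -> -12 -> -5

11; -26; -5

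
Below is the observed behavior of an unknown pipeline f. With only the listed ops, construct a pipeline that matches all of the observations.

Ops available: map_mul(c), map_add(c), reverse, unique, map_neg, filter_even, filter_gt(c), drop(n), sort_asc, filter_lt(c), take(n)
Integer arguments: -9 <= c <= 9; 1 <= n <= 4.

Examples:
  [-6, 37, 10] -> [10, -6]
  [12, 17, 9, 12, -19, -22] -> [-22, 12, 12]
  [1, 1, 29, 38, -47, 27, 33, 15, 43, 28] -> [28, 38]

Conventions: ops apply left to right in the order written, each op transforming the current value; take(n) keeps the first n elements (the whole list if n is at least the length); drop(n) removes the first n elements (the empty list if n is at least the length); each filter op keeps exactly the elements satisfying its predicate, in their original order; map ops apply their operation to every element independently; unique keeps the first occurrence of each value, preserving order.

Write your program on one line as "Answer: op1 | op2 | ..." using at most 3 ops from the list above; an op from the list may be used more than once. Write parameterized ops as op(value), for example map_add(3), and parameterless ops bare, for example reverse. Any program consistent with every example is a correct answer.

filter_even | reverse

Check, running the answer program on each example:
  [-6, 37, 10] -> [-6, 10] -> [10, -6]
  [12, 17, 9, 12, -19, -22] -> [12, 12, -22] -> [-22, 12, 12]
  [1, 1, 29, 38, -47, 27, 33, 15, 43, 28] -> [38, 28] -> [28, 38]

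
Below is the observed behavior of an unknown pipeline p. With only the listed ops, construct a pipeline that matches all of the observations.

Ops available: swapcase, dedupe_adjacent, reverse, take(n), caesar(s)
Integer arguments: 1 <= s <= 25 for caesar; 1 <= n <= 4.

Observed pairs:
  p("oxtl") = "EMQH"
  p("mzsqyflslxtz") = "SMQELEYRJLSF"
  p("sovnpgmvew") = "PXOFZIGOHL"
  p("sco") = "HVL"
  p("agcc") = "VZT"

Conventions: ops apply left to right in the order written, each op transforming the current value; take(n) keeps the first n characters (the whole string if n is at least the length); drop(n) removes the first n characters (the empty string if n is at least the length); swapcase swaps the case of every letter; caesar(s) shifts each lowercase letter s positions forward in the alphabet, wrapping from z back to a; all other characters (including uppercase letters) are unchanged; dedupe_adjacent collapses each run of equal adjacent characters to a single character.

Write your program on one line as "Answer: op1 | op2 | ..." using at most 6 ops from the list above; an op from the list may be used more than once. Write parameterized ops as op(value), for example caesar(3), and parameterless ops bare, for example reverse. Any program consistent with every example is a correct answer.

caesar(11) | caesar(8) | swapcase | dedupe_adjacent | reverse

Check, running the answer program on each example:
  "oxtl" -> "ziew" -> "hqme" -> "HQME" -> "HQME" -> "EMQH"
  "mzsqyflslxtz" -> "xkdbjqwdwiek" -> "fsljryeleqms" -> "FSLJRYELEQMS" -> "FSLJRYELEQMS" -> "SMQELEYRJLSF"
  "sovnpgmvew" -> "dzgyarxgph" -> "lhogizfoxp" -> "LHOGIZFOXP" -> "LHOGIZFOXP" -> "PXOFZIGOHL"
  "sco" -> "dnz" -> "lvh" -> "LVH" -> "LVH" -> "HVL"
  "agcc" -> "lrnn" -> "tzvv" -> "TZVV" -> "TZV" -> "VZT"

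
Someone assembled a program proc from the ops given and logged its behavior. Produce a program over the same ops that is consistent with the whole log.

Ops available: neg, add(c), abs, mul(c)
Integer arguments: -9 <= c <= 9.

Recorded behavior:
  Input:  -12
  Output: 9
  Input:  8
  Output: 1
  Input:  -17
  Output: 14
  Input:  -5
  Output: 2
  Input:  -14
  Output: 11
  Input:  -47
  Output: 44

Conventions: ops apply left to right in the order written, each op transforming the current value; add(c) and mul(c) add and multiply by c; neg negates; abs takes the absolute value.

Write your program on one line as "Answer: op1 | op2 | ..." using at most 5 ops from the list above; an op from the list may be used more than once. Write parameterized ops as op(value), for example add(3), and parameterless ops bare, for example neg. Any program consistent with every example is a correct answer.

add(-2) | abs | add(-7) | add(2)

Check, running the answer program on each example:
  -12 -> -14 -> 14 -> 7 -> 9
  8 -> 6 -> 6 -> -1 -> 1
  -17 -> -19 -> 19 -> 12 -> 14
  -5 -> -7 -> 7 -> 0 -> 2
  -14 -> -16 -> 16 -> 9 -> 11
  -47 -> -49 -> 49 -> 42 -> 44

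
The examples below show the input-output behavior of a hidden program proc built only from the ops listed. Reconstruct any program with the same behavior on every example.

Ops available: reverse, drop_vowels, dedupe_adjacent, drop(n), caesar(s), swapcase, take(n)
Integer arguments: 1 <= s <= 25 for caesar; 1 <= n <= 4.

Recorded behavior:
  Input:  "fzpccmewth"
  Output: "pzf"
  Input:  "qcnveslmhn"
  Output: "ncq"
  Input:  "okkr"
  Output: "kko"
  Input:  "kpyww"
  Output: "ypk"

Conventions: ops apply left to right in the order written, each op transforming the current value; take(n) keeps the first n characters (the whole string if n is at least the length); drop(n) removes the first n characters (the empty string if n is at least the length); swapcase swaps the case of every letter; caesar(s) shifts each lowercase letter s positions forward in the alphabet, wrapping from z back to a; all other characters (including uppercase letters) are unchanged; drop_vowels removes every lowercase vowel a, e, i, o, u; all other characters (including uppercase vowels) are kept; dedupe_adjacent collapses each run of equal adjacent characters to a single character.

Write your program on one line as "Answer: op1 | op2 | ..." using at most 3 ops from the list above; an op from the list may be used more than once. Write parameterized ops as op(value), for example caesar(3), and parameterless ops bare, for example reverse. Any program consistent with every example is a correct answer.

take(3) | reverse

Check, running the answer program on each example:
  "fzpccmewth" -> "fzp" -> "pzf"
  "qcnveslmhn" -> "qcn" -> "ncq"
  "okkr" -> "okk" -> "kko"
  "kpyww" -> "kpy" -> "ypk"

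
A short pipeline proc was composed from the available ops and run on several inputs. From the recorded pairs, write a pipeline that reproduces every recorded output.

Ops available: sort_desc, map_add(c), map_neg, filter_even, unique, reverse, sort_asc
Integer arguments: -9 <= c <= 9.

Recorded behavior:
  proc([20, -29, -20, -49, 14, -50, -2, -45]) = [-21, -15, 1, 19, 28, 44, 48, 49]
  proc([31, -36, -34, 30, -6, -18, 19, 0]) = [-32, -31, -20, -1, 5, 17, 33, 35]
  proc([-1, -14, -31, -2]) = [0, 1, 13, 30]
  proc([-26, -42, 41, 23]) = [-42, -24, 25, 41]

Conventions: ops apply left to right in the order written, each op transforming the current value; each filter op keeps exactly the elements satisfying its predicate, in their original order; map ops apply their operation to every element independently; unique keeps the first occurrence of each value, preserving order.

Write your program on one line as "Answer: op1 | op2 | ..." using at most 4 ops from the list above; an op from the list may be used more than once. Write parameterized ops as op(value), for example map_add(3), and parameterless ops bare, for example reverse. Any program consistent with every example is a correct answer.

sort_asc | reverse | map_neg | map_add(-1)

Check, running the answer program on each example:
  [20, -29, -20, -49, 14, -50, -2, -45] -> [-50, -49, -45, -29, -20, -2, 14, 20] -> [20, 14, -2, -20, -29, -45, -49, -50] -> [-20, -14, 2, 20, 29, 45, 49, 50] -> [-21, -15, 1, 19, 28, 44, 48, 49]
  [31, -36, -34, 30, -6, -18, 19, 0] -> [-36, -34, -18, -6, 0, 19, 30, 31] -> [31, 30, 19, 0, -6, -18, -34, -36] -> [-31, -30, -19, 0, 6, 18, 34, 36] -> [-32, -31, -20, -1, 5, 17, 33, 35]
  [-1, -14, -31, -2] -> [-31, -14, -2, -1] -> [-1, -2, -14, -31] -> [1, 2, 14, 31] -> [0, 1, 13, 30]
  [-26, -42, 41, 23] -> [-42, -26, 23, 41] -> [41, 23, -26, -42] -> [-41, -23, 26, 42] -> [-42, -24, 25, 41]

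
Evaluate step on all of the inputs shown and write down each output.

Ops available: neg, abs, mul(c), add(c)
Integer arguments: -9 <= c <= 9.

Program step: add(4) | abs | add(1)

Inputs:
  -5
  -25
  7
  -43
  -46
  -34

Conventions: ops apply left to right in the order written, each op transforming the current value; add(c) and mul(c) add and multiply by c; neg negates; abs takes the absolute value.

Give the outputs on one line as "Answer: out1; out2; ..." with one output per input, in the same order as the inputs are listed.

Execution, op by op:
  -5 -> -1 -> 1 -> 2
  -25 -> -21 -> 21 -> 22
  7 -> 11 -> 11 -> 12
  -43 -> -39 -> 39 -> 40
  -46 -> -42 -> 42 -> 43
  -34 -> -30 -> 30 -> 31

2; 22; 12; 40; 43; 31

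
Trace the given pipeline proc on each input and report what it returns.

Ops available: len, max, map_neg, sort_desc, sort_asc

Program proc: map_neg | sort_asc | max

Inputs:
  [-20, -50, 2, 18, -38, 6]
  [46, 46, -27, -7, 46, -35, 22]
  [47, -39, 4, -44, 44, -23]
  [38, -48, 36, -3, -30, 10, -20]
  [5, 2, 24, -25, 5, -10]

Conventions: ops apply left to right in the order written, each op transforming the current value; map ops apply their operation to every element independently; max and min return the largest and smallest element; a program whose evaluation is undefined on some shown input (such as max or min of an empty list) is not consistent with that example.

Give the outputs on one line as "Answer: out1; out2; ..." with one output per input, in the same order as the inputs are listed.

50; 35; 44; 48; 25

Execution, op by op:
  [-20, -50, 2, 18, -38, 6] -> [20, 50, -2, -18, 38, -6] -> [-18, -6, -2, 20, 38, 50] -> 50
  [46, 46, -27, -7, 46, -35, 22] -> [-46, -46, 27, 7, -46, 35, -22] -> [-46, -46, -46, -22, 7, 27, 35] -> 35
  [47, -39, 4, -44, 44, -23] -> [-47, 39, -4, 44, -44, 23] -> [-47, -44, -4, 23, 39, 44] -> 44
  [38, -48, 36, -3, -30, 10, -20] -> [-38, 48, -36, 3, 30, -10, 20] -> [-38, -36, -10, 3, 20, 30, 48] -> 48
  [5, 2, 24, -25, 5, -10] -> [-5, -2, -24, 25, -5, 10] -> [-24, -5, -5, -2, 10, 25] -> 25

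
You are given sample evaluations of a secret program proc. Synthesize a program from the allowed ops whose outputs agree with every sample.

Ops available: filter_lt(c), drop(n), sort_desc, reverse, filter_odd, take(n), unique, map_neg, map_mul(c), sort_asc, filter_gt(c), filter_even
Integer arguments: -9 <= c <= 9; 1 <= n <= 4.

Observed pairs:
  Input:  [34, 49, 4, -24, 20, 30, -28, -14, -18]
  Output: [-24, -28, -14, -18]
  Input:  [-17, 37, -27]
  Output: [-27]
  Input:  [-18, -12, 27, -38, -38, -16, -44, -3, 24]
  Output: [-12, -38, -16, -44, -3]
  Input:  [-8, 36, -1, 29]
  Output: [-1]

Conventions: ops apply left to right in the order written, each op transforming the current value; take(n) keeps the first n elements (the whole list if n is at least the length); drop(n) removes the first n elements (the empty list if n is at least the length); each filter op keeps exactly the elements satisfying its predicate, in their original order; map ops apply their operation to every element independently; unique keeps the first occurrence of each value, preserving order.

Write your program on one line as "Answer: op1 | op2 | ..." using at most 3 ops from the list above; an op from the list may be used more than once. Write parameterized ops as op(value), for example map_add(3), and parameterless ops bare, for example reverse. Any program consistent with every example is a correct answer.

drop(1) | unique | filter_lt(0)

Check, running the answer program on each example:
  [34, 49, 4, -24, 20, 30, -28, -14, -18] -> [49, 4, -24, 20, 30, -28, -14, -18] -> [49, 4, -24, 20, 30, -28, -14, -18] -> [-24, -28, -14, -18]
  [-17, 37, -27] -> [37, -27] -> [37, -27] -> [-27]
  [-18, -12, 27, -38, -38, -16, -44, -3, 24] -> [-12, 27, -38, -38, -16, -44, -3, 24] -> [-12, 27, -38, -16, -44, -3, 24] -> [-12, -38, -16, -44, -3]
  [-8, 36, -1, 29] -> [36, -1, 29] -> [36, -1, 29] -> [-1]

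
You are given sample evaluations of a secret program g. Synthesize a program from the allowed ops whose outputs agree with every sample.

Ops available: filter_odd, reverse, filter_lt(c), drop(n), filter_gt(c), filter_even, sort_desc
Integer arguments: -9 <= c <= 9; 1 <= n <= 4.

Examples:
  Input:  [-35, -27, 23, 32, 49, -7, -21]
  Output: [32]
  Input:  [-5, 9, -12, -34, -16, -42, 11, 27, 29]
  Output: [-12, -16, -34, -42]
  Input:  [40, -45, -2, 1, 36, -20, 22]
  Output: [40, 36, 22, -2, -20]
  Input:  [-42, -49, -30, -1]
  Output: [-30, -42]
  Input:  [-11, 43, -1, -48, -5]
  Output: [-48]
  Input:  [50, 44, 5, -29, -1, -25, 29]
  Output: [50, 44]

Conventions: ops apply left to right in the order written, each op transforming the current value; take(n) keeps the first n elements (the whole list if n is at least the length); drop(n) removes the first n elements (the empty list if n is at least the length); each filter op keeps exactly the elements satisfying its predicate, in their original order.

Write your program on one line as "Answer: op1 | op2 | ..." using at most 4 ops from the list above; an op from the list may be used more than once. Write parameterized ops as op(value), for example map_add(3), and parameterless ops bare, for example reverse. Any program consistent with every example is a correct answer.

reverse | filter_even | sort_desc

Check, running the answer program on each example:
  [-35, -27, 23, 32, 49, -7, -21] -> [-21, -7, 49, 32, 23, -27, -35] -> [32] -> [32]
  [-5, 9, -12, -34, -16, -42, 11, 27, 29] -> [29, 27, 11, -42, -16, -34, -12, 9, -5] -> [-42, -16, -34, -12] -> [-12, -16, -34, -42]
  [40, -45, -2, 1, 36, -20, 22] -> [22, -20, 36, 1, -2, -45, 40] -> [22, -20, 36, -2, 40] -> [40, 36, 22, -2, -20]
  [-42, -49, -30, -1] -> [-1, -30, -49, -42] -> [-30, -42] -> [-30, -42]
  [-11, 43, -1, -48, -5] -> [-5, -48, -1, 43, -11] -> [-48] -> [-48]
  [50, 44, 5, -29, -1, -25, 29] -> [29, -25, -1, -29, 5, 44, 50] -> [44, 50] -> [50, 44]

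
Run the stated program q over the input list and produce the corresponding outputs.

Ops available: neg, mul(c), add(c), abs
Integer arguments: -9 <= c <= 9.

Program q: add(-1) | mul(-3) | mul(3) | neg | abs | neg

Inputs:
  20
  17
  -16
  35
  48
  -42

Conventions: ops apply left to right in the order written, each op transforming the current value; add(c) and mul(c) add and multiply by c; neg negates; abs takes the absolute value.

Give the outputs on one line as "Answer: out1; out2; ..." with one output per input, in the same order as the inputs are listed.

Execution, op by op:
  20 -> 19 -> -57 -> -171 -> 171 -> 171 -> -171
  17 -> 16 -> -48 -> -144 -> 144 -> 144 -> -144
  -16 -> -17 -> 51 -> 153 -> -153 -> 153 -> -153
  35 -> 34 -> -102 -> -306 -> 306 -> 306 -> -306
  48 -> 47 -> -141 -> -423 -> 423 -> 423 -> -423
  -42 -> -43 -> 129 -> 387 -> -387 -> 387 -> -387

-171; -144; -153; -306; -423; -387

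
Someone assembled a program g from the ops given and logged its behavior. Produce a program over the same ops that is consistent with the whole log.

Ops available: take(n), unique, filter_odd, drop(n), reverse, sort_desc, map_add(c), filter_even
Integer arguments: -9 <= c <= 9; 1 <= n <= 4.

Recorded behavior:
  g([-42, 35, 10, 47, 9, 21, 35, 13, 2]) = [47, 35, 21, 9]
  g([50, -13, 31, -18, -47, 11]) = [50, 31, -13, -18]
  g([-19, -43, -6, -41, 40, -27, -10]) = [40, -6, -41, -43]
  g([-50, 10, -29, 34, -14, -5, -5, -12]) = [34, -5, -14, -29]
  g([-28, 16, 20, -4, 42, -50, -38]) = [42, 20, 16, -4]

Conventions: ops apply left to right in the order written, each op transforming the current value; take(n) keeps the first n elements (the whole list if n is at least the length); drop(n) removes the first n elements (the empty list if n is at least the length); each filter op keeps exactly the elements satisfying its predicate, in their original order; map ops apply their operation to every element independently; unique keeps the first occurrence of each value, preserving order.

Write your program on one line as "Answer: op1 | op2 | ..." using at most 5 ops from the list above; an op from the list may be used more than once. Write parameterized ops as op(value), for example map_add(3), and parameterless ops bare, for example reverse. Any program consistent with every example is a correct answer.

reverse | drop(2) | take(4) | sort_desc

Check, running the answer program on each example:
  [-42, 35, 10, 47, 9, 21, 35, 13, 2] -> [2, 13, 35, 21, 9, 47, 10, 35, -42] -> [35, 21, 9, 47, 10, 35, -42] -> [35, 21, 9, 47] -> [47, 35, 21, 9]
  [50, -13, 31, -18, -47, 11] -> [11, -47, -18, 31, -13, 50] -> [-18, 31, -13, 50] -> [-18, 31, -13, 50] -> [50, 31, -13, -18]
  [-19, -43, -6, -41, 40, -27, -10] -> [-10, -27, 40, -41, -6, -43, -19] -> [40, -41, -6, -43, -19] -> [40, -41, -6, -43] -> [40, -6, -41, -43]
  [-50, 10, -29, 34, -14, -5, -5, -12] -> [-12, -5, -5, -14, 34, -29, 10, -50] -> [-5, -14, 34, -29, 10, -50] -> [-5, -14, 34, -29] -> [34, -5, -14, -29]
  [-28, 16, 20, -4, 42, -50, -38] -> [-38, -50, 42, -4, 20, 16, -28] -> [42, -4, 20, 16, -28] -> [42, -4, 20, 16] -> [42, 20, 16, -4]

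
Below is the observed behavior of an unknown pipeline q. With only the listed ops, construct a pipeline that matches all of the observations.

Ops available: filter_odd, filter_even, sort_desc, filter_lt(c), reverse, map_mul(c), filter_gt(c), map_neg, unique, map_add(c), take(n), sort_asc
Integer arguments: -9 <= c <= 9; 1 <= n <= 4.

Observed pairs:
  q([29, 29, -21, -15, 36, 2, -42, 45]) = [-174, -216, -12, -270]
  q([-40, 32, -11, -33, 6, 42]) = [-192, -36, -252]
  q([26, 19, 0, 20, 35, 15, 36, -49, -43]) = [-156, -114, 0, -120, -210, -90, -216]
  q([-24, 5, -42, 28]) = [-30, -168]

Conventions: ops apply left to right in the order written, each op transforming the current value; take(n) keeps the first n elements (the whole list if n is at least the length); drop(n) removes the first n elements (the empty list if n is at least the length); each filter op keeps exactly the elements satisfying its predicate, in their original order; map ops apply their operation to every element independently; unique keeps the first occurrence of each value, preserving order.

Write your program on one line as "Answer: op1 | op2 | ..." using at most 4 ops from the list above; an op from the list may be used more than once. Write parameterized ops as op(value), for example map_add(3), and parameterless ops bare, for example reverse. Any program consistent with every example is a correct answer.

map_mul(-6) | unique | filter_lt(3)

Check, running the answer program on each example:
  [29, 29, -21, -15, 36, 2, -42, 45] -> [-174, -174, 126, 90, -216, -12, 252, -270] -> [-174, 126, 90, -216, -12, 252, -270] -> [-174, -216, -12, -270]
  [-40, 32, -11, -33, 6, 42] -> [240, -192, 66, 198, -36, -252] -> [240, -192, 66, 198, -36, -252] -> [-192, -36, -252]
  [26, 19, 0, 20, 35, 15, 36, -49, -43] -> [-156, -114, 0, -120, -210, -90, -216, 294, 258] -> [-156, -114, 0, -120, -210, -90, -216, 294, 258] -> [-156, -114, 0, -120, -210, -90, -216]
  [-24, 5, -42, 28] -> [144, -30, 252, -168] -> [144, -30, 252, -168] -> [-30, -168]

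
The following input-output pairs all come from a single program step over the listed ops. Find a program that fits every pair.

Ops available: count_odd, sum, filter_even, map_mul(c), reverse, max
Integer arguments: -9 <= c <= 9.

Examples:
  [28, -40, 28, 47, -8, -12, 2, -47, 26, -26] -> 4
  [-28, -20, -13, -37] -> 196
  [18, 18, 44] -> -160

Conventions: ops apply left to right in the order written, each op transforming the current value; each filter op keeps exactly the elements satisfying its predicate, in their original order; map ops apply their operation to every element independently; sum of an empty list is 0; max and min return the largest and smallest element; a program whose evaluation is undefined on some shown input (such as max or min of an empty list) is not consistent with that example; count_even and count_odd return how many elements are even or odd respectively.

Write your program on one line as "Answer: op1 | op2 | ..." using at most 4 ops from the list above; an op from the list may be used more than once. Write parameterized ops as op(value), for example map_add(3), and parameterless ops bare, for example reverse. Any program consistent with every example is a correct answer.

reverse | map_mul(-2) | sum

Check, running the answer program on each example:
  [28, -40, 28, 47, -8, -12, 2, -47, 26, -26] -> [-26, 26, -47, 2, -12, -8, 47, 28, -40, 28] -> [52, -52, 94, -4, 24, 16, -94, -56, 80, -56] -> 4
  [-28, -20, -13, -37] -> [-37, -13, -20, -28] -> [74, 26, 40, 56] -> 196
  [18, 18, 44] -> [44, 18, 18] -> [-88, -36, -36] -> -160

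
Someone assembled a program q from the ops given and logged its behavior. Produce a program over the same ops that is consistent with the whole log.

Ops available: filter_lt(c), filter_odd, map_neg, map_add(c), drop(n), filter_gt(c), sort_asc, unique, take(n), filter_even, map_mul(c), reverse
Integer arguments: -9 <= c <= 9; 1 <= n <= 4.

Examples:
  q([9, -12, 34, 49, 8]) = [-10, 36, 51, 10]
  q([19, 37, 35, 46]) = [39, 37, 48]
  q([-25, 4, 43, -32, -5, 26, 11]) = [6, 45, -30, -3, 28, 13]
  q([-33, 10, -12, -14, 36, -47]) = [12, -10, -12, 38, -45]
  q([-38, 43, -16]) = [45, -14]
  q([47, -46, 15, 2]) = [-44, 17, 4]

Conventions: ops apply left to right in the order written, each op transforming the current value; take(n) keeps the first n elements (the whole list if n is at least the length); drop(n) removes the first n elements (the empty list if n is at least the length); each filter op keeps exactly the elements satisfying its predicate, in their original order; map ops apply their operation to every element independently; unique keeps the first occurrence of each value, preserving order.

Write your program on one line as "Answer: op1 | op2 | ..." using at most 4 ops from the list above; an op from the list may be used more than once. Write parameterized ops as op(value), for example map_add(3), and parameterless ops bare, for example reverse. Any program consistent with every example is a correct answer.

map_add(-5) | map_add(7) | drop(1)

Check, running the answer program on each example:
  [9, -12, 34, 49, 8] -> [4, -17, 29, 44, 3] -> [11, -10, 36, 51, 10] -> [-10, 36, 51, 10]
  [19, 37, 35, 46] -> [14, 32, 30, 41] -> [21, 39, 37, 48] -> [39, 37, 48]
  [-25, 4, 43, -32, -5, 26, 11] -> [-30, -1, 38, -37, -10, 21, 6] -> [-23, 6, 45, -30, -3, 28, 13] -> [6, 45, -30, -3, 28, 13]
  [-33, 10, -12, -14, 36, -47] -> [-38, 5, -17, -19, 31, -52] -> [-31, 12, -10, -12, 38, -45] -> [12, -10, -12, 38, -45]
  [-38, 43, -16] -> [-43, 38, -21] -> [-36, 45, -14] -> [45, -14]
  [47, -46, 15, 2] -> [42, -51, 10, -3] -> [49, -44, 17, 4] -> [-44, 17, 4]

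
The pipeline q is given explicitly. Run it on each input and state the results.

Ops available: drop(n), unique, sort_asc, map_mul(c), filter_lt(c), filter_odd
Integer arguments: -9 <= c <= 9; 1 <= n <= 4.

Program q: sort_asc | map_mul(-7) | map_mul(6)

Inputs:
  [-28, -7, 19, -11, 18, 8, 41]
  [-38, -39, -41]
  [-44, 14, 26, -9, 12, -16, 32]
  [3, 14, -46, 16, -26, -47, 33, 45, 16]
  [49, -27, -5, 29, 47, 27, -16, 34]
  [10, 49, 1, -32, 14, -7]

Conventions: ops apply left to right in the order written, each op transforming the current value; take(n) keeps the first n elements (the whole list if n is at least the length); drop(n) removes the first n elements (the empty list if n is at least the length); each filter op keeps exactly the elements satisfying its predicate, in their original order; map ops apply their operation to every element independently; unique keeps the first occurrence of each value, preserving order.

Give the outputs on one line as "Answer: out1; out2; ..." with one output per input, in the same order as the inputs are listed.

[1176, 462, 294, -336, -756, -798, -1722]; [1722, 1638, 1596]; [1848, 672, 378, -504, -588, -1092, -1344]; [1974, 1932, 1092, -126, -588, -672, -672, -1386, -1890]; [1134, 672, 210, -1134, -1218, -1428, -1974, -2058]; [1344, 294, -42, -420, -588, -2058]

Execution, op by op:
  [-28, -7, 19, -11, 18, 8, 41] -> [-28, -11, -7, 8, 18, 19, 41] -> [196, 77, 49, -56, -126, -133, -287] -> [1176, 462, 294, -336, -756, -798, -1722]
  [-38, -39, -41] -> [-41, -39, -38] -> [287, 273, 266] -> [1722, 1638, 1596]
  [-44, 14, 26, -9, 12, -16, 32] -> [-44, -16, -9, 12, 14, 26, 32] -> [308, 112, 63, -84, -98, -182, -224] -> [1848, 672, 378, -504, -588, -1092, -1344]
  [3, 14, -46, 16, -26, -47, 33, 45, 16] -> [-47, -46, -26, 3, 14, 16, 16, 33, 45] -> [329, 322, 182, -21, -98, -112, -112, -231, -315] -> [1974, 1932, 1092, -126, -588, -672, -672, -1386, -1890]
  [49, -27, -5, 29, 47, 27, -16, 34] -> [-27, -16, -5, 27, 29, 34, 47, 49] -> [189, 112, 35, -189, -203, -238, -329, -343] -> [1134, 672, 210, -1134, -1218, -1428, -1974, -2058]
  [10, 49, 1, -32, 14, -7] -> [-32, -7, 1, 10, 14, 49] -> [224, 49, -7, -70, -98, -343] -> [1344, 294, -42, -420, -588, -2058]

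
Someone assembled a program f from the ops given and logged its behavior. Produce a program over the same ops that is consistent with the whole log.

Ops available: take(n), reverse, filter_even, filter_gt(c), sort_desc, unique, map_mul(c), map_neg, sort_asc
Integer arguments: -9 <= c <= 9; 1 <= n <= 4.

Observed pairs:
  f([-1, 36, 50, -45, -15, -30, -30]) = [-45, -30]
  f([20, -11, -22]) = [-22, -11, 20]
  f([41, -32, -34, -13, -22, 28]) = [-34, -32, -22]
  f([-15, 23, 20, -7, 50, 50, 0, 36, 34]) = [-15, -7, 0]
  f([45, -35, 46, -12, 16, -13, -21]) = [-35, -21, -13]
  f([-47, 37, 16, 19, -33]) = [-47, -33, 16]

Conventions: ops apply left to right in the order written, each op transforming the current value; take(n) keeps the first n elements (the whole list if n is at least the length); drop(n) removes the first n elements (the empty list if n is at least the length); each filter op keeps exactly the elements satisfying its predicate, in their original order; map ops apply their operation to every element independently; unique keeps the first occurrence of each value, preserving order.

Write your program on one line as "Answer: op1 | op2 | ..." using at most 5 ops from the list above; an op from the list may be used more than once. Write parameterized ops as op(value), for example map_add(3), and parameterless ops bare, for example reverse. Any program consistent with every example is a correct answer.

sort_desc | reverse | take(3) | unique

Check, running the answer program on each example:
  [-1, 36, 50, -45, -15, -30, -30] -> [50, 36, -1, -15, -30, -30, -45] -> [-45, -30, -30, -15, -1, 36, 50] -> [-45, -30, -30] -> [-45, -30]
  [20, -11, -22] -> [20, -11, -22] -> [-22, -11, 20] -> [-22, -11, 20] -> [-22, -11, 20]
  [41, -32, -34, -13, -22, 28] -> [41, 28, -13, -22, -32, -34] -> [-34, -32, -22, -13, 28, 41] -> [-34, -32, -22] -> [-34, -32, -22]
  [-15, 23, 20, -7, 50, 50, 0, 36, 34] -> [50, 50, 36, 34, 23, 20, 0, -7, -15] -> [-15, -7, 0, 20, 23, 34, 36, 50, 50] -> [-15, -7, 0] -> [-15, -7, 0]
  [45, -35, 46, -12, 16, -13, -21] -> [46, 45, 16, -12, -13, -21, -35] -> [-35, -21, -13, -12, 16, 45, 46] -> [-35, -21, -13] -> [-35, -21, -13]
  [-47, 37, 16, 19, -33] -> [37, 19, 16, -33, -47] -> [-47, -33, 16, 19, 37] -> [-47, -33, 16] -> [-47, -33, 16]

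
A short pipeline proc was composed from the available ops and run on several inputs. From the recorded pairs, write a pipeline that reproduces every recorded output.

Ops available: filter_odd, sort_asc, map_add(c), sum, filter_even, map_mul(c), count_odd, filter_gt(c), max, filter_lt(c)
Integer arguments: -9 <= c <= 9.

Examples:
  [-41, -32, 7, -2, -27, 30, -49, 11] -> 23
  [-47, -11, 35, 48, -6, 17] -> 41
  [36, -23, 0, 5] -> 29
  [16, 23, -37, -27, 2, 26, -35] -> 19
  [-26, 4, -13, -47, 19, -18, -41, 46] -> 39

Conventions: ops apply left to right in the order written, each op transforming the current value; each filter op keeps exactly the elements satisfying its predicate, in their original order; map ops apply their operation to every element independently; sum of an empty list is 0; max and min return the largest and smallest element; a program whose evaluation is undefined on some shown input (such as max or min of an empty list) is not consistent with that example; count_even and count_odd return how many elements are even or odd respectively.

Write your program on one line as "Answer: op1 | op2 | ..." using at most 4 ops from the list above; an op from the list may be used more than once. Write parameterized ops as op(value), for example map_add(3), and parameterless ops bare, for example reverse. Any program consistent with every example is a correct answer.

map_add(-7) | filter_gt(-4) | max

Check, running the answer program on each example:
  [-41, -32, 7, -2, -27, 30, -49, 11] -> [-48, -39, 0, -9, -34, 23, -56, 4] -> [0, 23, 4] -> 23
  [-47, -11, 35, 48, -6, 17] -> [-54, -18, 28, 41, -13, 10] -> [28, 41, 10] -> 41
  [36, -23, 0, 5] -> [29, -30, -7, -2] -> [29, -2] -> 29
  [16, 23, -37, -27, 2, 26, -35] -> [9, 16, -44, -34, -5, 19, -42] -> [9, 16, 19] -> 19
  [-26, 4, -13, -47, 19, -18, -41, 46] -> [-33, -3, -20, -54, 12, -25, -48, 39] -> [-3, 12, 39] -> 39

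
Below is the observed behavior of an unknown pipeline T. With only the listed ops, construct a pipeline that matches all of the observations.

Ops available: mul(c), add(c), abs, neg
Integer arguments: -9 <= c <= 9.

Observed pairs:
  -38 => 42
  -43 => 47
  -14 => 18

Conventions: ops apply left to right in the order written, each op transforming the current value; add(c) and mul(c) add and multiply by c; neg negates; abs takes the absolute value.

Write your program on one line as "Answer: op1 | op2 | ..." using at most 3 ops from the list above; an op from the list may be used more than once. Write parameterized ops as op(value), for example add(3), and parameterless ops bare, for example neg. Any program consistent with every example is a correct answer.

add(-4) | abs

Check, running the answer program on each example:
  -38 -> -42 -> 42
  -43 -> -47 -> 47
  -14 -> -18 -> 18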